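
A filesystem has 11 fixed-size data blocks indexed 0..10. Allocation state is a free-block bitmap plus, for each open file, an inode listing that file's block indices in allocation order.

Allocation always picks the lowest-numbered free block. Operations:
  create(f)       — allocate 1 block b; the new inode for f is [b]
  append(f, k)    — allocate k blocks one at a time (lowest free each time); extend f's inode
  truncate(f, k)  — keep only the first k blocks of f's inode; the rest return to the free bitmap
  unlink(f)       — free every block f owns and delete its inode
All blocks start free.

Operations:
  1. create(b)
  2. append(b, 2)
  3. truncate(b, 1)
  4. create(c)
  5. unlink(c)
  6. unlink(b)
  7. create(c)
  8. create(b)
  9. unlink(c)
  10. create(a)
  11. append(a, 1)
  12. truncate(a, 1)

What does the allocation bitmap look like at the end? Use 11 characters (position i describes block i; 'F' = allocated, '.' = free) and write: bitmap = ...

after create(b) → b:[0]  free=[F..........]
after append(b, 2) → b:[0, 1, 2]  free=[FFF........]
after truncate(b, 1) → b:[0]  free=[F..........]
after create(c) → b:[0], c:[1]  free=[FF.........]
after unlink(c) → b:[0]  free=[F..........]
after unlink(b) →   free=[...........]
after create(c) → c:[0]  free=[F..........]
after create(b) → b:[1], c:[0]  free=[FF.........]
after unlink(c) → b:[1]  free=[.F.........]
after create(a) → a:[0], b:[1]  free=[FF.........]
after append(a, 1) → a:[0, 2], b:[1]  free=[FFF........]
after truncate(a, 1) → a:[0], b:[1]  free=[FF.........]

bitmap = FF.........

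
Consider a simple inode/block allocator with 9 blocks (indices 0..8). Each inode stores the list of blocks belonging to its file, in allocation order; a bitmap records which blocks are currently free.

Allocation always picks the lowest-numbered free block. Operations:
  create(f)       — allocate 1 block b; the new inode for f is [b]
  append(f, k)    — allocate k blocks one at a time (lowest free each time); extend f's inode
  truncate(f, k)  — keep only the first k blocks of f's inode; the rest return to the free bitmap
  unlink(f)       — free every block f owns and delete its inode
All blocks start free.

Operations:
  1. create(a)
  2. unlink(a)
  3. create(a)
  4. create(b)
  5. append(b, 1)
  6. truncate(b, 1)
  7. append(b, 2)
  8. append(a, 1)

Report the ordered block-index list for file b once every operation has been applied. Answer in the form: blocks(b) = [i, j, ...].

[1] create(a) — a=0 (map F........)
[2] unlink(a) —  (map .........)
[3] create(a) — a=0 (map F........)
[4] create(b) — a=0 b=1 (map FF.......)
[5] append(b, 1) — a=0 b=1,2 (map FFF......)
[6] truncate(b, 1) — a=0 b=1 (map FF.......)
[7] append(b, 2) — a=0 b=1,2,3 (map FFFF.....)
[8] append(a, 1) — a=0,4 b=1,2,3 (map FFFFF....)

blocks(b) = [1, 2, 3]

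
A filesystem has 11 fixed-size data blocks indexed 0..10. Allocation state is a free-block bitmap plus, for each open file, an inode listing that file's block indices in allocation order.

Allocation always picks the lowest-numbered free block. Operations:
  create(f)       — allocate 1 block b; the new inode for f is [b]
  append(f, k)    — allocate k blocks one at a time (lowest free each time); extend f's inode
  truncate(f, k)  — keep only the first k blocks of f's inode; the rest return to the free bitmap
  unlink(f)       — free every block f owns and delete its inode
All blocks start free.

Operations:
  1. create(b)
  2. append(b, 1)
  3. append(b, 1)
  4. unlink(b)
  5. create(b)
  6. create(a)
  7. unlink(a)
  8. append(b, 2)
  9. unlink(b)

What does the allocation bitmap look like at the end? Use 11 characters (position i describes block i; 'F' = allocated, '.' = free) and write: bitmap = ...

create(b): bitmap=F.......... | b=[0]
append(b, 1): bitmap=FF......... | b=[0, 1]
append(b, 1): bitmap=FFF........ | b=[0, 1, 2]
unlink(b): bitmap=........... | 
create(b): bitmap=F.......... | b=[0]
create(a): bitmap=FF......... | a=[1] b=[0]
unlink(a): bitmap=F.......... | b=[0]
append(b, 2): bitmap=FFF........ | b=[0, 1, 2]
unlink(b): bitmap=........... | 

bitmap = ...........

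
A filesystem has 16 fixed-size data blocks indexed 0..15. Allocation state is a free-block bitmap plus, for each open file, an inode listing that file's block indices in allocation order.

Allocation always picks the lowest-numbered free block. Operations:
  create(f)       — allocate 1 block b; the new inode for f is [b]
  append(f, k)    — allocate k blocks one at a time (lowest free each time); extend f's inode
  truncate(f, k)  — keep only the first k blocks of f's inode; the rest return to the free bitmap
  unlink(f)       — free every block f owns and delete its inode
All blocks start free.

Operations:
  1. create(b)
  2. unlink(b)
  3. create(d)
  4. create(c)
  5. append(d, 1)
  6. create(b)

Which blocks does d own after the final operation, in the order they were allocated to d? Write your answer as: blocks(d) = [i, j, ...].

blocks(d) = [0, 2]

after create(b) → b:[0]  free=[F...............]
after unlink(b) →   free=[................]
after create(d) → d:[0]  free=[F...............]
after create(c) → c:[1], d:[0]  free=[FF..............]
after append(d, 1) → c:[1], d:[0, 2]  free=[FFF.............]
after create(b) → b:[3], c:[1], d:[0, 2]  free=[FFFF............]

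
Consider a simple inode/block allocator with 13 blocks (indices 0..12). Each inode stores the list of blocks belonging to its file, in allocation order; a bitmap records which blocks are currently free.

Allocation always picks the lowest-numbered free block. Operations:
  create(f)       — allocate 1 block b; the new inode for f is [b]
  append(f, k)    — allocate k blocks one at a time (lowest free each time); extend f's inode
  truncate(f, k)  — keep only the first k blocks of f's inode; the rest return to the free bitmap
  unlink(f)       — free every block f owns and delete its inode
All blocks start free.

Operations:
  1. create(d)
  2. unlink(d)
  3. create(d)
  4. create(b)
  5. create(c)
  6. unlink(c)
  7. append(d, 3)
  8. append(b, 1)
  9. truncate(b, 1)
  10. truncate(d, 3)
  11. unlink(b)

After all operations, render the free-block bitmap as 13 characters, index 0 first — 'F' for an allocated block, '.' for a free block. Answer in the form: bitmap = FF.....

bitmap = F.FF.........

[1] create(d) — d=0 (map F............)
[2] unlink(d) —  (map .............)
[3] create(d) — d=0 (map F............)
[4] create(b) — b=1 d=0 (map FF...........)
[5] create(c) — b=1 c=2 d=0 (map FFF..........)
[6] unlink(c) — b=1 d=0 (map FF...........)
[7] append(d, 3) — b=1 d=0,2,3,4 (map FFFFF........)
[8] append(b, 1) — b=1,5 d=0,2,3,4 (map FFFFFF.......)
[9] truncate(b, 1) — b=1 d=0,2,3,4 (map FFFFF........)
[10] truncate(d, 3) — b=1 d=0,2,3 (map FFFF.........)
[11] unlink(b) — d=0,2,3 (map F.FF.........)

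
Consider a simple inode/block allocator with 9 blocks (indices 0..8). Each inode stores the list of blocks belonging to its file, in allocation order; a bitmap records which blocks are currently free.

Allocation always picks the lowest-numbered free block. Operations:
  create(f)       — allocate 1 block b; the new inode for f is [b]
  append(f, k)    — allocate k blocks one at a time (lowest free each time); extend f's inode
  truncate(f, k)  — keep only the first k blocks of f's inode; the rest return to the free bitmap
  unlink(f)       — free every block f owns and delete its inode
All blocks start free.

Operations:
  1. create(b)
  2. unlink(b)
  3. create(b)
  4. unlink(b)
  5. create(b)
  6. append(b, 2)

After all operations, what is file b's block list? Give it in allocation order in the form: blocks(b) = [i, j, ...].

blocks(b) = [0, 1, 2]

create(b): bitmap=F........ | b=[0]
unlink(b): bitmap=......... | 
create(b): bitmap=F........ | b=[0]
unlink(b): bitmap=......... | 
create(b): bitmap=F........ | b=[0]
append(b, 2): bitmap=FFF...... | b=[0, 1, 2]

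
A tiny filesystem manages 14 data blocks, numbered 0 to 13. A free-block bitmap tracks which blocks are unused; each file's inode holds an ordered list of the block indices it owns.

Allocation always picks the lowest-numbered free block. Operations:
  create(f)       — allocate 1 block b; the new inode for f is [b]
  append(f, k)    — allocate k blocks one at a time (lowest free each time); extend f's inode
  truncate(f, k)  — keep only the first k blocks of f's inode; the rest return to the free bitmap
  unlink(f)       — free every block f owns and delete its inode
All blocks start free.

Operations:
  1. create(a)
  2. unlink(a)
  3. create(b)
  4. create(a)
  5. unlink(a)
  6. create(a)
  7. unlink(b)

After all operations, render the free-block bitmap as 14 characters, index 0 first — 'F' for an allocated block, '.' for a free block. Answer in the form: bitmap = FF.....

bitmap = .F............

after create(a) → a:[0]  free=[F.............]
after unlink(a) →   free=[..............]
after create(b) → b:[0]  free=[F.............]
after create(a) → a:[1], b:[0]  free=[FF............]
after unlink(a) → b:[0]  free=[F.............]
after create(a) → a:[1], b:[0]  free=[FF............]
after unlink(b) → a:[1]  free=[.F............]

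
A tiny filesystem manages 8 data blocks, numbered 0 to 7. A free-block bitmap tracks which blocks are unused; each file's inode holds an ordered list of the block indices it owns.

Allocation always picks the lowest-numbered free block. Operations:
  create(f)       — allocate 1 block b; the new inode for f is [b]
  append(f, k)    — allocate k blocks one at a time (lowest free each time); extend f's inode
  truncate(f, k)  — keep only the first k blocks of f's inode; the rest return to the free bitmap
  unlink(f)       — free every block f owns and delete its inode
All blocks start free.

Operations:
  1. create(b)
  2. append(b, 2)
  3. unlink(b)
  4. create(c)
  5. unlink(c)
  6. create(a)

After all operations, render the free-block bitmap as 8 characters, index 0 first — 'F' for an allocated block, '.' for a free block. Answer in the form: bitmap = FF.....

bitmap = F.......

create(b): bitmap=F....... | b=[0]
append(b, 2): bitmap=FFF..... | b=[0, 1, 2]
unlink(b): bitmap=........ | 
create(c): bitmap=F....... | c=[0]
unlink(c): bitmap=........ | 
create(a): bitmap=F....... | a=[0]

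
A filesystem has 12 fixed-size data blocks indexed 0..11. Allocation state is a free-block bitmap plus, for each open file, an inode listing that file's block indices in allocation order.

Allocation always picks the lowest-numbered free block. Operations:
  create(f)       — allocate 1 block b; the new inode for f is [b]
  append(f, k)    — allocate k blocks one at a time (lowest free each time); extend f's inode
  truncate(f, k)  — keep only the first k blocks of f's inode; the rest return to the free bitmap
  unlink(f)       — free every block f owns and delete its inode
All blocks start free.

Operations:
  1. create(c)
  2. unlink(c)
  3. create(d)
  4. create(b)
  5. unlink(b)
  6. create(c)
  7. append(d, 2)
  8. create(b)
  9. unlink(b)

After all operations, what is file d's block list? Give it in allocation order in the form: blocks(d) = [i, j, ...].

  1. create(c)  ⇒  F...........  {c→[0]}
  2. unlink(c)  ⇒  ............  {}
  3. create(d)  ⇒  F...........  {d→[0]}
  4. create(b)  ⇒  FF..........  {b→[1]; d→[0]}
  5. unlink(b)  ⇒  F...........  {d→[0]}
  6. create(c)  ⇒  FF..........  {c→[1]; d→[0]}
  7. append(d, 2)  ⇒  FFFF........  {c→[1]; d→[0, 2, 3]}
  8. create(b)  ⇒  FFFFF.......  {b→[4]; c→[1]; d→[0, 2, 3]}
  9. unlink(b)  ⇒  FFFF........  {c→[1]; d→[0, 2, 3]}

blocks(d) = [0, 2, 3]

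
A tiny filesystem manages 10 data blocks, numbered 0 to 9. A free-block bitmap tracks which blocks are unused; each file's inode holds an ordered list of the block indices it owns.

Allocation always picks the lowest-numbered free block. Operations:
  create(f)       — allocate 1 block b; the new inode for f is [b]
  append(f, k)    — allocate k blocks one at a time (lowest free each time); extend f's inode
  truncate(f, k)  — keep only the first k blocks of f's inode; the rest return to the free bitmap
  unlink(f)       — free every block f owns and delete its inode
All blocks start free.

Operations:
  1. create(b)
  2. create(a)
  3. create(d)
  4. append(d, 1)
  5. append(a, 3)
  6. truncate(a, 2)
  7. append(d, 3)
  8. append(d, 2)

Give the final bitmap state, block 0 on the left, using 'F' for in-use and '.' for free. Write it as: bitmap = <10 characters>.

bitmap = FFFFFFFFFF

create(b): bitmap=F......... | b=[0]
create(a): bitmap=FF........ | a=[1] b=[0]
create(d): bitmap=FFF....... | a=[1] b=[0] d=[2]
append(d, 1): bitmap=FFFF...... | a=[1] b=[0] d=[2, 3]
append(a, 3): bitmap=FFFFFFF... | a=[1, 4, 5, 6] b=[0] d=[2, 3]
truncate(a, 2): bitmap=FFFFF..... | a=[1, 4] b=[0] d=[2, 3]
append(d, 3): bitmap=FFFFFFFF.. | a=[1, 4] b=[0] d=[2, 3, 5, 6, 7]
append(d, 2): bitmap=FFFFFFFFFF | a=[1, 4] b=[0] d=[2, 3, 5, 6, 7, 8, 9]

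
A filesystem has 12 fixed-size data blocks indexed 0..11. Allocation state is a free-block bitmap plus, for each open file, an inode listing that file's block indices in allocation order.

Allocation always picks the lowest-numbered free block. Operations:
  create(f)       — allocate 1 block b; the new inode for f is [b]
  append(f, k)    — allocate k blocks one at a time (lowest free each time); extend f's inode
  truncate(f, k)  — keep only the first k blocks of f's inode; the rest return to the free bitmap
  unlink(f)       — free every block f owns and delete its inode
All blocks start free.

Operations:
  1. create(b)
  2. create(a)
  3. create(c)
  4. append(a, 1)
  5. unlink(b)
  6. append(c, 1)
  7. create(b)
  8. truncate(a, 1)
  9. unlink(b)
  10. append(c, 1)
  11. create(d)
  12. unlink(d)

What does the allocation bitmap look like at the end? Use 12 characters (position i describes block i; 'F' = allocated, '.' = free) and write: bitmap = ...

bitmap = FFFF........

  1. create(b)  ⇒  F...........  {b→[0]}
  2. create(a)  ⇒  FF..........  {a→[1]; b→[0]}
  3. create(c)  ⇒  FFF.........  {a→[1]; b→[0]; c→[2]}
  4. append(a, 1)  ⇒  FFFF........  {a→[1, 3]; b→[0]; c→[2]}
  5. unlink(b)  ⇒  .FFF........  {a→[1, 3]; c→[2]}
  6. append(c, 1)  ⇒  FFFF........  {a→[1, 3]; c→[2, 0]}
  7. create(b)  ⇒  FFFFF.......  {a→[1, 3]; b→[4]; c→[2, 0]}
  8. truncate(a, 1)  ⇒  FFF.F.......  {a→[1]; b→[4]; c→[2, 0]}
  9. unlink(b)  ⇒  FFF.........  {a→[1]; c→[2, 0]}
  10. append(c, 1)  ⇒  FFFF........  {a→[1]; c→[2, 0, 3]}
  11. create(d)  ⇒  FFFFF.......  {a→[1]; c→[2, 0, 3]; d→[4]}
  12. unlink(d)  ⇒  FFFF........  {a→[1]; c→[2, 0, 3]}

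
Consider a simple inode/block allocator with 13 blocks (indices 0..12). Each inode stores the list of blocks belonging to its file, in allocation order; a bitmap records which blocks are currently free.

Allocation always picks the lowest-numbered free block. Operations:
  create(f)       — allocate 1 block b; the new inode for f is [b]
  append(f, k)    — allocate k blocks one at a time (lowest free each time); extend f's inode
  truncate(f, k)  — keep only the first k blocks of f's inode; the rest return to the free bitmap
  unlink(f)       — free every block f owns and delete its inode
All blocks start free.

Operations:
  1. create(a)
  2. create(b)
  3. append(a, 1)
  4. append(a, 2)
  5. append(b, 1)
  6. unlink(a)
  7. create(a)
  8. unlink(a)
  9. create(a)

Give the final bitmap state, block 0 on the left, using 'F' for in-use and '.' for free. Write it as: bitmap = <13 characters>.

bitmap = FF...F.......

  1. create(a)  ⇒  F............  {a→[0]}
  2. create(b)  ⇒  FF...........  {a→[0]; b→[1]}
  3. append(a, 1)  ⇒  FFF..........  {a→[0, 2]; b→[1]}
  4. append(a, 2)  ⇒  FFFFF........  {a→[0, 2, 3, 4]; b→[1]}
  5. append(b, 1)  ⇒  FFFFFF.......  {a→[0, 2, 3, 4]; b→[1, 5]}
  6. unlink(a)  ⇒  .F...F.......  {b→[1, 5]}
  7. create(a)  ⇒  FF...F.......  {a→[0]; b→[1, 5]}
  8. unlink(a)  ⇒  .F...F.......  {b→[1, 5]}
  9. create(a)  ⇒  FF...F.......  {a→[0]; b→[1, 5]}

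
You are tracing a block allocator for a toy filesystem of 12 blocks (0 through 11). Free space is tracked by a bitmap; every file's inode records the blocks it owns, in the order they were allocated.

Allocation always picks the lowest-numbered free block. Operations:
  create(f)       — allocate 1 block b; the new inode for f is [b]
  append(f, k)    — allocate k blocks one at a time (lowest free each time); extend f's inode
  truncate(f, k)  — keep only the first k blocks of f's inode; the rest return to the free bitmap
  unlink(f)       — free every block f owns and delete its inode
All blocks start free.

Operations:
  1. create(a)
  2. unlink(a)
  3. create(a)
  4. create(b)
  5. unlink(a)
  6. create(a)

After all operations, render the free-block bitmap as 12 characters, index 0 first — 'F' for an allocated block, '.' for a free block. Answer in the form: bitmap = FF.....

[1] create(a) — a=0 (map F...........)
[2] unlink(a) —  (map ............)
[3] create(a) — a=0 (map F...........)
[4] create(b) — a=0 b=1 (map FF..........)
[5] unlink(a) — b=1 (map .F..........)
[6] create(a) — a=0 b=1 (map FF..........)

bitmap = FF..........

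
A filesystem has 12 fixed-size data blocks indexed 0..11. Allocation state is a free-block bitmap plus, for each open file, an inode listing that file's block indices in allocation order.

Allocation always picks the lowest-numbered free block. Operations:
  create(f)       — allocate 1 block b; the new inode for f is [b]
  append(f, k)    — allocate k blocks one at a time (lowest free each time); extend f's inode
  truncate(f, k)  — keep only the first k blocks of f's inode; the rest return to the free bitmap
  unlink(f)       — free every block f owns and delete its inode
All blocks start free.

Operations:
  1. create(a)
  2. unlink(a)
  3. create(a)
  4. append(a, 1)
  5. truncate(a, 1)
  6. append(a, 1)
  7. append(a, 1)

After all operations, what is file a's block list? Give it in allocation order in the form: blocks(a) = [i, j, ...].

blocks(a) = [0, 1, 2]

create(a): bitmap=F........... | a=[0]
unlink(a): bitmap=............ | 
create(a): bitmap=F........... | a=[0]
append(a, 1): bitmap=FF.......... | a=[0, 1]
truncate(a, 1): bitmap=F........... | a=[0]
append(a, 1): bitmap=FF.......... | a=[0, 1]
append(a, 1): bitmap=FFF......... | a=[0, 1, 2]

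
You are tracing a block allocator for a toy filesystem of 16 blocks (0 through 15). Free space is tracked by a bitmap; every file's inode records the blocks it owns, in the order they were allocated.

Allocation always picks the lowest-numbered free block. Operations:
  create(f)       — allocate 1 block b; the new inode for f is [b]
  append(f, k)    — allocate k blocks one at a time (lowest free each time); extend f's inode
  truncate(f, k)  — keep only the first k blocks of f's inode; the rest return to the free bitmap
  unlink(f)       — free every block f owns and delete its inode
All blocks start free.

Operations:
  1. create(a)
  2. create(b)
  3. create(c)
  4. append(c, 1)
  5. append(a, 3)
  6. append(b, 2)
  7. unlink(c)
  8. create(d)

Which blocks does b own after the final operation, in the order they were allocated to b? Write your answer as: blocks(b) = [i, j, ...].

  1. create(a)  ⇒  F...............  {a→[0]}
  2. create(b)  ⇒  FF..............  {a→[0]; b→[1]}
  3. create(c)  ⇒  FFF.............  {a→[0]; b→[1]; c→[2]}
  4. append(c, 1)  ⇒  FFFF............  {a→[0]; b→[1]; c→[2, 3]}
  5. append(a, 3)  ⇒  FFFFFFF.........  {a→[0, 4, 5, 6]; b→[1]; c→[2, 3]}
  6. append(b, 2)  ⇒  FFFFFFFFF.......  {a→[0, 4, 5, 6]; b→[1, 7, 8]; c→[2, 3]}
  7. unlink(c)  ⇒  FF..FFFFF.......  {a→[0, 4, 5, 6]; b→[1, 7, 8]}
  8. create(d)  ⇒  FFF.FFFFF.......  {a→[0, 4, 5, 6]; b→[1, 7, 8]; d→[2]}

blocks(b) = [1, 7, 8]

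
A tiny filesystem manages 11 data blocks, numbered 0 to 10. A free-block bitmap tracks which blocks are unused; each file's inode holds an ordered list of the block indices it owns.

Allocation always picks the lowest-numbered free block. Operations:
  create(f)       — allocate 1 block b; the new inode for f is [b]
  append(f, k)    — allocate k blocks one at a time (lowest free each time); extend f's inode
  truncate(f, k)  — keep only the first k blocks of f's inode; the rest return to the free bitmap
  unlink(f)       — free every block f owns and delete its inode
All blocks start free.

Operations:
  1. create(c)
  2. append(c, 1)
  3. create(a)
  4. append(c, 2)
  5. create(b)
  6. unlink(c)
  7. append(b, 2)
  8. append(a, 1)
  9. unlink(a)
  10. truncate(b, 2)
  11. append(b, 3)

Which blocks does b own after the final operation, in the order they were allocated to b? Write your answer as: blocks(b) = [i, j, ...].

blocks(b) = [5, 0, 1, 2, 3]

create(c): bitmap=F.......... | c=[0]
append(c, 1): bitmap=FF......... | c=[0, 1]
create(a): bitmap=FFF........ | a=[2] c=[0, 1]
append(c, 2): bitmap=FFFFF...... | a=[2] c=[0, 1, 3, 4]
create(b): bitmap=FFFFFF..... | a=[2] b=[5] c=[0, 1, 3, 4]
unlink(c): bitmap=..F..F..... | a=[2] b=[5]
append(b, 2): bitmap=FFF..F..... | a=[2] b=[5, 0, 1]
append(a, 1): bitmap=FFFF.F..... | a=[2, 3] b=[5, 0, 1]
unlink(a): bitmap=FF...F..... | b=[5, 0, 1]
truncate(b, 2): bitmap=F....F..... | b=[5, 0]
append(b, 3): bitmap=FFFF.F..... | b=[5, 0, 1, 2, 3]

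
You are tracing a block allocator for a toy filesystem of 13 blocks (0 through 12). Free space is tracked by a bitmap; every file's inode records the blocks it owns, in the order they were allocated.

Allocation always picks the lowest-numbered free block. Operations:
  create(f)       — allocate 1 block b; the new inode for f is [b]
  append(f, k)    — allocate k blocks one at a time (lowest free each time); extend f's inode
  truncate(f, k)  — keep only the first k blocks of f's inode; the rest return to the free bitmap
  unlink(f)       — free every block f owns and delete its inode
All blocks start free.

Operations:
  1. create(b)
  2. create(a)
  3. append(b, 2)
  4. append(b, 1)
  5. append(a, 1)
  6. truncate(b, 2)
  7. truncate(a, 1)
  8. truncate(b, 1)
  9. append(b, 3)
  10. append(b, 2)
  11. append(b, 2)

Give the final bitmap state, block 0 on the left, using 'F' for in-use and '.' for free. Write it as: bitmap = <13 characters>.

  1. create(b)  ⇒  F............  {b→[0]}
  2. create(a)  ⇒  FF...........  {a→[1]; b→[0]}
  3. append(b, 2)  ⇒  FFFF.........  {a→[1]; b→[0, 2, 3]}
  4. append(b, 1)  ⇒  FFFFF........  {a→[1]; b→[0, 2, 3, 4]}
  5. append(a, 1)  ⇒  FFFFFF.......  {a→[1, 5]; b→[0, 2, 3, 4]}
  6. truncate(b, 2)  ⇒  FFF..F.......  {a→[1, 5]; b→[0, 2]}
  7. truncate(a, 1)  ⇒  FFF..........  {a→[1]; b→[0, 2]}
  8. truncate(b, 1)  ⇒  FF...........  {a→[1]; b→[0]}
  9. append(b, 3)  ⇒  FFFFF........  {a→[1]; b→[0, 2, 3, 4]}
  10. append(b, 2)  ⇒  FFFFFFF......  {a→[1]; b→[0, 2, 3, 4, 5, 6]}
  11. append(b, 2)  ⇒  FFFFFFFFF....  {a→[1]; b→[0, 2, 3, 4, 5, 6, 7, 8]}

bitmap = FFFFFFFFF....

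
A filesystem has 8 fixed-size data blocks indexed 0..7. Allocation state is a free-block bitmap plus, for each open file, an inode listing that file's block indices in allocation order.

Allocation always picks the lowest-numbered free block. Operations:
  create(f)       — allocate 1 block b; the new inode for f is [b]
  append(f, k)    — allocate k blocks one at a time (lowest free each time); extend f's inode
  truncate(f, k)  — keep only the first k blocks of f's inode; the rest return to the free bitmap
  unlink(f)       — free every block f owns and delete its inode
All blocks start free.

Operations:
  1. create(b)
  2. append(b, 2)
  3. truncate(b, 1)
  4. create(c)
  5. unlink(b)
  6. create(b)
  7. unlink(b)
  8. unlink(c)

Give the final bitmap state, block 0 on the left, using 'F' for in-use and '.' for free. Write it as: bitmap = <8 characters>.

create(b): bitmap=F....... | b=[0]
append(b, 2): bitmap=FFF..... | b=[0, 1, 2]
truncate(b, 1): bitmap=F....... | b=[0]
create(c): bitmap=FF...... | b=[0] c=[1]
unlink(b): bitmap=.F...... | c=[1]
create(b): bitmap=FF...... | b=[0] c=[1]
unlink(b): bitmap=.F...... | c=[1]
unlink(c): bitmap=........ | 

bitmap = ........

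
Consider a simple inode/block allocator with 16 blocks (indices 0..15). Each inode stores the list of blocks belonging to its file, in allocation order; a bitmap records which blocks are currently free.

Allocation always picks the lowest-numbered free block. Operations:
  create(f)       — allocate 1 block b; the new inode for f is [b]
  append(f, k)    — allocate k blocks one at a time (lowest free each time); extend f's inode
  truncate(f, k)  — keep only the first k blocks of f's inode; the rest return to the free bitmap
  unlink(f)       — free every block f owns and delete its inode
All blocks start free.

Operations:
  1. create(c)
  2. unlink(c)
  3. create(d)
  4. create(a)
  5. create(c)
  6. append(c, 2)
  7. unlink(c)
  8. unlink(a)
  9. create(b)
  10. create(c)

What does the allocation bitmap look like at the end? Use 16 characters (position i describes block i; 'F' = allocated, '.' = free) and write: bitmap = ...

create(c): bitmap=F............... | c=[0]
unlink(c): bitmap=................ | 
create(d): bitmap=F............... | d=[0]
create(a): bitmap=FF.............. | a=[1] d=[0]
create(c): bitmap=FFF............. | a=[1] c=[2] d=[0]
append(c, 2): bitmap=FFFFF........... | a=[1] c=[2, 3, 4] d=[0]
unlink(c): bitmap=FF.............. | a=[1] d=[0]
unlink(a): bitmap=F............... | d=[0]
create(b): bitmap=FF.............. | b=[1] d=[0]
create(c): bitmap=FFF............. | b=[1] c=[2] d=[0]

bitmap = FFF.............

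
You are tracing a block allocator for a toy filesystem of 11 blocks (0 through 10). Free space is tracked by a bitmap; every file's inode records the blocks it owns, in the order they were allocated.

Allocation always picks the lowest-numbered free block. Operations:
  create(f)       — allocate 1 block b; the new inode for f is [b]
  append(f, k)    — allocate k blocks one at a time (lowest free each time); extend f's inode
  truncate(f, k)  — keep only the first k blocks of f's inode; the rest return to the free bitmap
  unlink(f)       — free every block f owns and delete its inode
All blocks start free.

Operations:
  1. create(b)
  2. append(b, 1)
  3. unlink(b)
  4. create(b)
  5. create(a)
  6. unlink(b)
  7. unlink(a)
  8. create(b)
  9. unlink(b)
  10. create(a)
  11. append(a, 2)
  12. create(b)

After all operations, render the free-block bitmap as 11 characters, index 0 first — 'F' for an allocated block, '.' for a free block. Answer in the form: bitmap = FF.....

create(b): bitmap=F.......... | b=[0]
append(b, 1): bitmap=FF......... | b=[0, 1]
unlink(b): bitmap=........... | 
create(b): bitmap=F.......... | b=[0]
create(a): bitmap=FF......... | a=[1] b=[0]
unlink(b): bitmap=.F......... | a=[1]
unlink(a): bitmap=........... | 
create(b): bitmap=F.......... | b=[0]
unlink(b): bitmap=........... | 
create(a): bitmap=F.......... | a=[0]
append(a, 2): bitmap=FFF........ | a=[0, 1, 2]
create(b): bitmap=FFFF....... | a=[0, 1, 2] b=[3]

bitmap = FFFF.......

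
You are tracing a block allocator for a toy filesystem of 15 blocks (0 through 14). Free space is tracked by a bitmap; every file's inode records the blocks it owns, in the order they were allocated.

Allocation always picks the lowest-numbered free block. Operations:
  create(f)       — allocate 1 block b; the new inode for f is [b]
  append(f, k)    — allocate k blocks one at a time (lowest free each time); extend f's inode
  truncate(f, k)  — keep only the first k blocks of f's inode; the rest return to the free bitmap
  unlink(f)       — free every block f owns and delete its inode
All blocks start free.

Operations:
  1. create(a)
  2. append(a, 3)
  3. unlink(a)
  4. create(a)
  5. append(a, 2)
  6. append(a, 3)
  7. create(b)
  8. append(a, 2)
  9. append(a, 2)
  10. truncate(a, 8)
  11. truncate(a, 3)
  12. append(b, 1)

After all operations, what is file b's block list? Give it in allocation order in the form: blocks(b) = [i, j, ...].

create(a): bitmap=F.............. | a=[0]
append(a, 3): bitmap=FFFF........... | a=[0, 1, 2, 3]
unlink(a): bitmap=............... | 
create(a): bitmap=F.............. | a=[0]
append(a, 2): bitmap=FFF............ | a=[0, 1, 2]
append(a, 3): bitmap=FFFFFF......... | a=[0, 1, 2, 3, 4, 5]
create(b): bitmap=FFFFFFF........ | a=[0, 1, 2, 3, 4, 5] b=[6]
append(a, 2): bitmap=FFFFFFFFF...... | a=[0, 1, 2, 3, 4, 5, 7, 8] b=[6]
append(a, 2): bitmap=FFFFFFFFFFF.... | a=[0, 1, 2, 3, 4, 5, 7, 8, 9, 10] b=[6]
truncate(a, 8): bitmap=FFFFFFFFF...... | a=[0, 1, 2, 3, 4, 5, 7, 8] b=[6]
truncate(a, 3): bitmap=FFF...F........ | a=[0, 1, 2] b=[6]
append(b, 1): bitmap=FFFF..F........ | a=[0, 1, 2] b=[6, 3]

blocks(b) = [6, 3]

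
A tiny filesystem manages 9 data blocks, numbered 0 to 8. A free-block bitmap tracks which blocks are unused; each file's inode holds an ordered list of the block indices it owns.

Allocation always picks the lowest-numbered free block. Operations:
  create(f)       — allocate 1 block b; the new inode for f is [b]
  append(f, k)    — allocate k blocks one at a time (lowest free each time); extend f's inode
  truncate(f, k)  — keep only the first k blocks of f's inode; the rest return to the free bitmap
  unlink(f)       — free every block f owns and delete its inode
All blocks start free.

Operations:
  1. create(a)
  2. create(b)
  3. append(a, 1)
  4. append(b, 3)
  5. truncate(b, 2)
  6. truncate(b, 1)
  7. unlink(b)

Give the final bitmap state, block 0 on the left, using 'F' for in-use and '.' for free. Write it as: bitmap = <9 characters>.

bitmap = F.F......

create(a): bitmap=F........ | a=[0]
create(b): bitmap=FF....... | a=[0] b=[1]
append(a, 1): bitmap=FFF...... | a=[0, 2] b=[1]
append(b, 3): bitmap=FFFFFF... | a=[0, 2] b=[1, 3, 4, 5]
truncate(b, 2): bitmap=FFFF..... | a=[0, 2] b=[1, 3]
truncate(b, 1): bitmap=FFF...... | a=[0, 2] b=[1]
unlink(b): bitmap=F.F...... | a=[0, 2]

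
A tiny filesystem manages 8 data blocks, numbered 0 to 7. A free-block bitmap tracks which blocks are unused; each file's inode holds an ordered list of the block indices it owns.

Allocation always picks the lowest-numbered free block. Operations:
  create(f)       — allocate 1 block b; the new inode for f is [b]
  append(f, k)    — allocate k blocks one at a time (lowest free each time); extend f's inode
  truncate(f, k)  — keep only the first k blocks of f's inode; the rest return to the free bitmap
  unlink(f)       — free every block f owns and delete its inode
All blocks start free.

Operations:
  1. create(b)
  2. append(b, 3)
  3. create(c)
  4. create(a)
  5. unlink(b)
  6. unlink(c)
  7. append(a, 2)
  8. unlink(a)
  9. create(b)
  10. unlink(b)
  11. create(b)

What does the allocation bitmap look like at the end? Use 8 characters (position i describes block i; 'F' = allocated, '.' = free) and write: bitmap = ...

create(b): bitmap=F....... | b=[0]
append(b, 3): bitmap=FFFF.... | b=[0, 1, 2, 3]
create(c): bitmap=FFFFF... | b=[0, 1, 2, 3] c=[4]
create(a): bitmap=FFFFFF.. | a=[5] b=[0, 1, 2, 3] c=[4]
unlink(b): bitmap=....FF.. | a=[5] c=[4]
unlink(c): bitmap=.....F.. | a=[5]
append(a, 2): bitmap=FF...F.. | a=[5, 0, 1]
unlink(a): bitmap=........ | 
create(b): bitmap=F....... | b=[0]
unlink(b): bitmap=........ | 
create(b): bitmap=F....... | b=[0]

bitmap = F.......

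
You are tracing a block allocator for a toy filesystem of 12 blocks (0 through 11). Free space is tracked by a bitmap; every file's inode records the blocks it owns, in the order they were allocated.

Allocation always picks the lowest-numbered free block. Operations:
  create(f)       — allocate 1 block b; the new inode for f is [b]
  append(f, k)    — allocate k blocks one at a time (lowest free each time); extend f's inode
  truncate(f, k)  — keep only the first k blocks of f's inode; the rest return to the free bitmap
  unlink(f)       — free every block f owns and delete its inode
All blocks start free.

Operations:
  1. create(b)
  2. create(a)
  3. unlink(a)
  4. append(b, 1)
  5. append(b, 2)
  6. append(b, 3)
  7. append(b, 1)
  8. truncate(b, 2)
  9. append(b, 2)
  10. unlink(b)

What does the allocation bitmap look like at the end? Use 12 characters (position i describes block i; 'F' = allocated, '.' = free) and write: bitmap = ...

bitmap = ............

after create(b) → b:[0]  free=[F...........]
after create(a) → a:[1], b:[0]  free=[FF..........]
after unlink(a) → b:[0]  free=[F...........]
after append(b, 1) → b:[0, 1]  free=[FF..........]
after append(b, 2) → b:[0, 1, 2, 3]  free=[FFFF........]
after append(b, 3) → b:[0, 1, 2, 3, 4, 5, 6]  free=[FFFFFFF.....]
after append(b, 1) → b:[0, 1, 2, 3, 4, 5, 6, 7]  free=[FFFFFFFF....]
after truncate(b, 2) → b:[0, 1]  free=[FF..........]
after append(b, 2) → b:[0, 1, 2, 3]  free=[FFFF........]
after unlink(b) →   free=[............]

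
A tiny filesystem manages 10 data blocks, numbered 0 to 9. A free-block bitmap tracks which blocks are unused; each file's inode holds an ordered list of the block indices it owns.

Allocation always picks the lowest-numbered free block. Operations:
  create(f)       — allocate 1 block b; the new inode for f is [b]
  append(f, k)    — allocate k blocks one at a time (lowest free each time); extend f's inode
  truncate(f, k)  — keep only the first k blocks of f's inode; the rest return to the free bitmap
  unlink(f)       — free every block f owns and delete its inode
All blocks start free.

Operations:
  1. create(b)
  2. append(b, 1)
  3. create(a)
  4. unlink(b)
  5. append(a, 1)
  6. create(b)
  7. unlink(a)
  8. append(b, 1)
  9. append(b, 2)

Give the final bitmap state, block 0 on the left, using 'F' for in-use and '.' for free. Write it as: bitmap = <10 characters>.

bitmap = FFFF......

  1. create(b)  ⇒  F.........  {b→[0]}
  2. append(b, 1)  ⇒  FF........  {b→[0, 1]}
  3. create(a)  ⇒  FFF.......  {a→[2]; b→[0, 1]}
  4. unlink(b)  ⇒  ..F.......  {a→[2]}
  5. append(a, 1)  ⇒  F.F.......  {a→[2, 0]}
  6. create(b)  ⇒  FFF.......  {a→[2, 0]; b→[1]}
  7. unlink(a)  ⇒  .F........  {b→[1]}
  8. append(b, 1)  ⇒  FF........  {b→[1, 0]}
  9. append(b, 2)  ⇒  FFFF......  {b→[1, 0, 2, 3]}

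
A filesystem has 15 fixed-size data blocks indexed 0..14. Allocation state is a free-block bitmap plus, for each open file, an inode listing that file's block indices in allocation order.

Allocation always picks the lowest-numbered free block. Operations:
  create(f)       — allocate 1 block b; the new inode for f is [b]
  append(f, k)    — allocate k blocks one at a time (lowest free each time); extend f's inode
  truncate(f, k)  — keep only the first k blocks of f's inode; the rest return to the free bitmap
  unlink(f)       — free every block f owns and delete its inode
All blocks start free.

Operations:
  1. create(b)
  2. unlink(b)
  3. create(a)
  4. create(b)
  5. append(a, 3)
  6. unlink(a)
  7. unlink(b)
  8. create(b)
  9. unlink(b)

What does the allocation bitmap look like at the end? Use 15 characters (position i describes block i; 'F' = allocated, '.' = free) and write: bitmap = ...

bitmap = ...............

create(b): bitmap=F.............. | b=[0]
unlink(b): bitmap=............... | 
create(a): bitmap=F.............. | a=[0]
create(b): bitmap=FF............. | a=[0] b=[1]
append(a, 3): bitmap=FFFFF.......... | a=[0, 2, 3, 4] b=[1]
unlink(a): bitmap=.F............. | b=[1]
unlink(b): bitmap=............... | 
create(b): bitmap=F.............. | b=[0]
unlink(b): bitmap=............... | 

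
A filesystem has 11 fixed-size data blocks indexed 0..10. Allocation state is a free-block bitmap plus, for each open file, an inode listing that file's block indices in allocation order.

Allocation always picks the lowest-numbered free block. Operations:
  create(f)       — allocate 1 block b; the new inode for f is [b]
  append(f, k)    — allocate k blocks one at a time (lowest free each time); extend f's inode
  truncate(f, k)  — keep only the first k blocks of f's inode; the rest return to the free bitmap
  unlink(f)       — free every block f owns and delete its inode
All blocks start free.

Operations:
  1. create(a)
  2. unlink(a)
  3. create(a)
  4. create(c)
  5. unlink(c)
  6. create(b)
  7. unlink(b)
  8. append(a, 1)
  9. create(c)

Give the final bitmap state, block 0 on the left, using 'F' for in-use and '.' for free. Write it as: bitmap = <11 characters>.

create(a): bitmap=F.......... | a=[0]
unlink(a): bitmap=........... | 
create(a): bitmap=F.......... | a=[0]
create(c): bitmap=FF......... | a=[0] c=[1]
unlink(c): bitmap=F.......... | a=[0]
create(b): bitmap=FF......... | a=[0] b=[1]
unlink(b): bitmap=F.......... | a=[0]
append(a, 1): bitmap=FF......... | a=[0, 1]
create(c): bitmap=FFF........ | a=[0, 1] c=[2]

bitmap = FFF........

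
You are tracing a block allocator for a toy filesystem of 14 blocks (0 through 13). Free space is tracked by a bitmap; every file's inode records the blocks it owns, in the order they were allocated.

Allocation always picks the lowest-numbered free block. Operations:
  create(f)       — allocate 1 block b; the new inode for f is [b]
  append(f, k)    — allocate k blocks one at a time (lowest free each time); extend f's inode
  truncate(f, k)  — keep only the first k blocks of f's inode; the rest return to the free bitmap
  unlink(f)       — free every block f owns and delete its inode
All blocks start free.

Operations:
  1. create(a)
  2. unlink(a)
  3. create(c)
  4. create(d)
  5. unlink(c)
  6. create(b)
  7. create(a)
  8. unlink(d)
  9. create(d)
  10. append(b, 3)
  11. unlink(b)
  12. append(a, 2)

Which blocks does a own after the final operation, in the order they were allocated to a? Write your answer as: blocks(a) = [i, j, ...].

[1] create(a) — a=0 (map F.............)
[2] unlink(a) —  (map ..............)
[3] create(c) — c=0 (map F.............)
[4] create(d) — c=0 d=1 (map FF............)
[5] unlink(c) — d=1 (map .F............)
[6] create(b) — b=0 d=1 (map FF............)
[7] create(a) — a=2 b=0 d=1 (map FFF...........)
[8] unlink(d) — a=2 b=0 (map F.F...........)
[9] create(d) — a=2 b=0 d=1 (map FFF...........)
[10] append(b, 3) — a=2 b=0,3,4,5 d=1 (map FFFFFF........)
[11] unlink(b) — a=2 d=1 (map .FF...........)
[12] append(a, 2) — a=2,0,3 d=1 (map FFFF..........)

blocks(a) = [2, 0, 3]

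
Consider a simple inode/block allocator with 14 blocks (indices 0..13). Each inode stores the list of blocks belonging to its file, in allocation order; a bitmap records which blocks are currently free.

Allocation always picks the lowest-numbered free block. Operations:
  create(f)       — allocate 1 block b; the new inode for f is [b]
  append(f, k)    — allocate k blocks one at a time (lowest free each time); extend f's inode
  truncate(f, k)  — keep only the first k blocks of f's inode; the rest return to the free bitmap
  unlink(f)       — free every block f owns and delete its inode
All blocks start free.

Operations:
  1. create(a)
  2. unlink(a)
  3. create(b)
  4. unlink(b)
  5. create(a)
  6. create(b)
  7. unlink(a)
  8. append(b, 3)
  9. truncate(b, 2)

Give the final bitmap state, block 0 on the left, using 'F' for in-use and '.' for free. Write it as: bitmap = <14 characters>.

bitmap = FF............

create(a): bitmap=F............. | a=[0]
unlink(a): bitmap=.............. | 
create(b): bitmap=F............. | b=[0]
unlink(b): bitmap=.............. | 
create(a): bitmap=F............. | a=[0]
create(b): bitmap=FF............ | a=[0] b=[1]
unlink(a): bitmap=.F............ | b=[1]
append(b, 3): bitmap=FFFF.......... | b=[1, 0, 2, 3]
truncate(b, 2): bitmap=FF............ | b=[1, 0]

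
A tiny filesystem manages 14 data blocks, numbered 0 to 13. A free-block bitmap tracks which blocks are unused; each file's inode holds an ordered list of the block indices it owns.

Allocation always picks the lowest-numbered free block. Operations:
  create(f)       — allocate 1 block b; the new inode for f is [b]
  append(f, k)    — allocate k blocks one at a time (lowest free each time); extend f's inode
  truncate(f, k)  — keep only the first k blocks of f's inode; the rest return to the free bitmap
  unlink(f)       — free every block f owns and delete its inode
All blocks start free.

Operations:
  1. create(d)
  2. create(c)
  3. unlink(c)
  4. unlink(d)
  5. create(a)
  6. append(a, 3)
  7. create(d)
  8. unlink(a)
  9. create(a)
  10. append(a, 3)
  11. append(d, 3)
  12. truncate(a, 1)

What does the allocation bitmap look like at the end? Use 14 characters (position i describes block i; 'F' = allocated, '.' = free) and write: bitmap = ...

[1] create(d) — d=0 (map F.............)
[2] create(c) — c=1 d=0 (map FF............)
[3] unlink(c) — d=0 (map F.............)
[4] unlink(d) —  (map ..............)
[5] create(a) — a=0 (map F.............)
[6] append(a, 3) — a=0,1,2,3 (map FFFF..........)
[7] create(d) — a=0,1,2,3 d=4 (map FFFFF.........)
[8] unlink(a) — d=4 (map ....F.........)
[9] create(a) — a=0 d=4 (map F...F.........)
[10] append(a, 3) — a=0,1,2,3 d=4 (map FFFFF.........)
[11] append(d, 3) — a=0,1,2,3 d=4,5,6,7 (map FFFFFFFF......)
[12] truncate(a, 1) — a=0 d=4,5,6,7 (map F...FFFF......)

bitmap = F...FFFF......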